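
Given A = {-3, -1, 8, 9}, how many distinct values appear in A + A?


A + A = {a + a' : a, a' ∈ A}; |A| = 4.
General bounds: 2|A| - 1 ≤ |A + A| ≤ |A|(|A|+1)/2, i.e. 7 ≤ |A + A| ≤ 10.
Lower bound 2|A|-1 is attained iff A is an arithmetic progression.
Enumerate sums a + a' for a ≤ a' (symmetric, so this suffices):
a = -3: -3+-3=-6, -3+-1=-4, -3+8=5, -3+9=6
a = -1: -1+-1=-2, -1+8=7, -1+9=8
a = 8: 8+8=16, 8+9=17
a = 9: 9+9=18
Distinct sums: {-6, -4, -2, 5, 6, 7, 8, 16, 17, 18}
|A + A| = 10

|A + A| = 10


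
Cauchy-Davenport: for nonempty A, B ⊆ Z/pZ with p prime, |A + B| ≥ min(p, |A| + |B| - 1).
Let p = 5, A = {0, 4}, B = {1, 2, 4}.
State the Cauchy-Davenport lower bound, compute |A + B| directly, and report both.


Cauchy-Davenport: |A + B| ≥ min(p, |A| + |B| - 1) for A, B nonempty in Z/pZ.
|A| = 2, |B| = 3, p = 5.
CD lower bound = min(5, 2 + 3 - 1) = min(5, 4) = 4.
Compute A + B mod 5 directly:
a = 0: 0+1=1, 0+2=2, 0+4=4
a = 4: 4+1=0, 4+2=1, 4+4=3
A + B = {0, 1, 2, 3, 4}, so |A + B| = 5.
Verify: 5 ≥ 4? Yes ✓.

CD lower bound = 4, actual |A + B| = 5.


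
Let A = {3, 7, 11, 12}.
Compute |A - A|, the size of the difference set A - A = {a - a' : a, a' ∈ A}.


A - A = {a - a' : a, a' ∈ A}; |A| = 4.
Bounds: 2|A|-1 ≤ |A - A| ≤ |A|² - |A| + 1, i.e. 7 ≤ |A - A| ≤ 13.
Note: 0 ∈ A - A always (from a - a). The set is symmetric: if d ∈ A - A then -d ∈ A - A.
Enumerate nonzero differences d = a - a' with a > a' (then include -d):
Positive differences: {1, 4, 5, 8, 9}
Full difference set: {0} ∪ (positive diffs) ∪ (negative diffs).
|A - A| = 1 + 2·5 = 11 (matches direct enumeration: 11).

|A - A| = 11


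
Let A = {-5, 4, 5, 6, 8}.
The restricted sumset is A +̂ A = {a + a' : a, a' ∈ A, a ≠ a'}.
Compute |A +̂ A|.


Restricted sumset: A +̂ A = {a + a' : a ∈ A, a' ∈ A, a ≠ a'}.
Equivalently, take A + A and drop any sum 2a that is achievable ONLY as a + a for a ∈ A (i.e. sums representable only with equal summands).
Enumerate pairs (a, a') with a < a' (symmetric, so each unordered pair gives one sum; this covers all a ≠ a'):
  -5 + 4 = -1
  -5 + 5 = 0
  -5 + 6 = 1
  -5 + 8 = 3
  4 + 5 = 9
  4 + 6 = 10
  4 + 8 = 12
  5 + 6 = 11
  5 + 8 = 13
  6 + 8 = 14
Collected distinct sums: {-1, 0, 1, 3, 9, 10, 11, 12, 13, 14}
|A +̂ A| = 10
(Reference bound: |A +̂ A| ≥ 2|A| - 3 for |A| ≥ 2, with |A| = 5 giving ≥ 7.)

|A +̂ A| = 10


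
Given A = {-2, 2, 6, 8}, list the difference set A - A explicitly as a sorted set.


A - A = {a - a' : a, a' ∈ A}.
Compute a - a' for each ordered pair (a, a'):
a = -2: -2--2=0, -2-2=-4, -2-6=-8, -2-8=-10
a = 2: 2--2=4, 2-2=0, 2-6=-4, 2-8=-6
a = 6: 6--2=8, 6-2=4, 6-6=0, 6-8=-2
a = 8: 8--2=10, 8-2=6, 8-6=2, 8-8=0
Collecting distinct values (and noting 0 appears from a-a):
A - A = {-10, -8, -6, -4, -2, 0, 2, 4, 6, 8, 10}
|A - A| = 11

A - A = {-10, -8, -6, -4, -2, 0, 2, 4, 6, 8, 10}


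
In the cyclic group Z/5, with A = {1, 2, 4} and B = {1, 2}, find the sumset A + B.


Work in Z/5Z: reduce every sum a + b modulo 5.
Enumerate all 6 pairs:
a = 1: 1+1=2, 1+2=3
a = 2: 2+1=3, 2+2=4
a = 4: 4+1=0, 4+2=1
Distinct residues collected: {0, 1, 2, 3, 4}
|A + B| = 5 (out of 5 total residues).

A + B = {0, 1, 2, 3, 4}


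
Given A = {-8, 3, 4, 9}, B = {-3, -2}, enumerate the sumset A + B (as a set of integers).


A + B = {a + b : a ∈ A, b ∈ B}.
Enumerate all |A|·|B| = 4·2 = 8 pairs (a, b) and collect distinct sums.
a = -8: -8+-3=-11, -8+-2=-10
a = 3: 3+-3=0, 3+-2=1
a = 4: 4+-3=1, 4+-2=2
a = 9: 9+-3=6, 9+-2=7
Collecting distinct sums: A + B = {-11, -10, 0, 1, 2, 6, 7}
|A + B| = 7

A + B = {-11, -10, 0, 1, 2, 6, 7}


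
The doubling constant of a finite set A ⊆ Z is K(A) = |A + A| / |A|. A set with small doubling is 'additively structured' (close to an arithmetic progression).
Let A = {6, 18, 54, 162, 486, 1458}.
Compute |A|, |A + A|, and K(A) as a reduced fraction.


|A| = 6.
Compute A + A by enumerating all 36 pairs.
A + A = {12, 24, 36, 60, 72, 108, 168, 180, 216, 324, 492, 504, 540, 648, 972, 1464, 1476, 1512, 1620, 1944, 2916}, so |A + A| = 21.
K = |A + A| / |A| = 21/6 = 7/2 ≈ 3.5000.
Reference: AP of size 6 gives K = 11/6 ≈ 1.8333; a fully generic set of size 6 gives K ≈ 3.5000.

|A| = 6, |A + A| = 21, K = 21/6 = 7/2.


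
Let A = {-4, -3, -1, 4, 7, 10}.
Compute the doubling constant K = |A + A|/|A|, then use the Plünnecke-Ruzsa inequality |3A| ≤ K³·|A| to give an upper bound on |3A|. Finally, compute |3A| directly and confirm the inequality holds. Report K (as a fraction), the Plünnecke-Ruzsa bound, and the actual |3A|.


|A| = 6.
Step 1: Compute A + A by enumerating all 36 pairs.
A + A = {-8, -7, -6, -5, -4, -2, 0, 1, 3, 4, 6, 7, 8, 9, 11, 14, 17, 20}, so |A + A| = 18.
Step 2: Doubling constant K = |A + A|/|A| = 18/6 = 18/6 ≈ 3.0000.
Step 3: Plünnecke-Ruzsa gives |3A| ≤ K³·|A| = (3.0000)³ · 6 ≈ 162.0000.
Step 4: Compute 3A = A + A + A directly by enumerating all triples (a,b,c) ∈ A³; |3A| = 35.
Step 5: Check 35 ≤ 162.0000? Yes ✓.

K = 18/6, Plünnecke-Ruzsa bound K³|A| ≈ 162.0000, |3A| = 35, inequality holds.


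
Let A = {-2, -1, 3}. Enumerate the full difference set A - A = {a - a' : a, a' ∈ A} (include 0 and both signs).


A - A = {a - a' : a, a' ∈ A}.
Compute a - a' for each ordered pair (a, a'):
a = -2: -2--2=0, -2--1=-1, -2-3=-5
a = -1: -1--2=1, -1--1=0, -1-3=-4
a = 3: 3--2=5, 3--1=4, 3-3=0
Collecting distinct values (and noting 0 appears from a-a):
A - A = {-5, -4, -1, 0, 1, 4, 5}
|A - A| = 7

A - A = {-5, -4, -1, 0, 1, 4, 5}


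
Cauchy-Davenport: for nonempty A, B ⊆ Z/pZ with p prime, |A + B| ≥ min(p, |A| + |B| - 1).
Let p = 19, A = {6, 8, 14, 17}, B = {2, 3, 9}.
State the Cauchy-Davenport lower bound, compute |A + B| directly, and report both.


Cauchy-Davenport: |A + B| ≥ min(p, |A| + |B| - 1) for A, B nonempty in Z/pZ.
|A| = 4, |B| = 3, p = 19.
CD lower bound = min(19, 4 + 3 - 1) = min(19, 6) = 6.
Compute A + B mod 19 directly:
a = 6: 6+2=8, 6+3=9, 6+9=15
a = 8: 8+2=10, 8+3=11, 8+9=17
a = 14: 14+2=16, 14+3=17, 14+9=4
a = 17: 17+2=0, 17+3=1, 17+9=7
A + B = {0, 1, 4, 7, 8, 9, 10, 11, 15, 16, 17}, so |A + B| = 11.
Verify: 11 ≥ 6? Yes ✓.

CD lower bound = 6, actual |A + B| = 11.


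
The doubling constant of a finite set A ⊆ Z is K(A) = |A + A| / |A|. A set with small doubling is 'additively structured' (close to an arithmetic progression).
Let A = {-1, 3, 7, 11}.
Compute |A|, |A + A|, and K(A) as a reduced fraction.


|A| = 4.
Compute A + A by enumerating all 16 pairs.
A + A = {-2, 2, 6, 10, 14, 18, 22}, so |A + A| = 7.
K = |A + A| / |A| = 7/4 (already in lowest terms) ≈ 1.7500.
Reference: AP of size 4 gives K = 7/4 ≈ 1.7500; a fully generic set of size 4 gives K ≈ 2.5000.

|A| = 4, |A + A| = 7, K = 7/4.


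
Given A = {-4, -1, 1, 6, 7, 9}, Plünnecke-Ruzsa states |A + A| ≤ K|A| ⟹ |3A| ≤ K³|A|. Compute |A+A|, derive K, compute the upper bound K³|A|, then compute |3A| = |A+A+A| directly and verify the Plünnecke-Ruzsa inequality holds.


|A| = 6.
Step 1: Compute A + A by enumerating all 36 pairs.
A + A = {-8, -5, -3, -2, 0, 2, 3, 5, 6, 7, 8, 10, 12, 13, 14, 15, 16, 18}, so |A + A| = 18.
Step 2: Doubling constant K = |A + A|/|A| = 18/6 = 18/6 ≈ 3.0000.
Step 3: Plünnecke-Ruzsa gives |3A| ≤ K³·|A| = (3.0000)³ · 6 ≈ 162.0000.
Step 4: Compute 3A = A + A + A directly by enumerating all triples (a,b,c) ∈ A³; |3A| = 34.
Step 5: Check 34 ≤ 162.0000? Yes ✓.

K = 18/6, Plünnecke-Ruzsa bound K³|A| ≈ 162.0000, |3A| = 34, inequality holds.


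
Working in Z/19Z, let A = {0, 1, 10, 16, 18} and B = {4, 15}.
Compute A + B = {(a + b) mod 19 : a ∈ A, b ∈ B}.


Work in Z/19Z: reduce every sum a + b modulo 19.
Enumerate all 10 pairs:
a = 0: 0+4=4, 0+15=15
a = 1: 1+4=5, 1+15=16
a = 10: 10+4=14, 10+15=6
a = 16: 16+4=1, 16+15=12
a = 18: 18+4=3, 18+15=14
Distinct residues collected: {1, 3, 4, 5, 6, 12, 14, 15, 16}
|A + B| = 9 (out of 19 total residues).

A + B = {1, 3, 4, 5, 6, 12, 14, 15, 16}


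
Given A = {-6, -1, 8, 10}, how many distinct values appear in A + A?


A + A = {a + a' : a, a' ∈ A}; |A| = 4.
General bounds: 2|A| - 1 ≤ |A + A| ≤ |A|(|A|+1)/2, i.e. 7 ≤ |A + A| ≤ 10.
Lower bound 2|A|-1 is attained iff A is an arithmetic progression.
Enumerate sums a + a' for a ≤ a' (symmetric, so this suffices):
a = -6: -6+-6=-12, -6+-1=-7, -6+8=2, -6+10=4
a = -1: -1+-1=-2, -1+8=7, -1+10=9
a = 8: 8+8=16, 8+10=18
a = 10: 10+10=20
Distinct sums: {-12, -7, -2, 2, 4, 7, 9, 16, 18, 20}
|A + A| = 10

|A + A| = 10


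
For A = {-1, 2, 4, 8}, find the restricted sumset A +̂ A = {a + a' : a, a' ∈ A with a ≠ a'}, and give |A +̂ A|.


Restricted sumset: A +̂ A = {a + a' : a ∈ A, a' ∈ A, a ≠ a'}.
Equivalently, take A + A and drop any sum 2a that is achievable ONLY as a + a for a ∈ A (i.e. sums representable only with equal summands).
Enumerate pairs (a, a') with a < a' (symmetric, so each unordered pair gives one sum; this covers all a ≠ a'):
  -1 + 2 = 1
  -1 + 4 = 3
  -1 + 8 = 7
  2 + 4 = 6
  2 + 8 = 10
  4 + 8 = 12
Collected distinct sums: {1, 3, 6, 7, 10, 12}
|A +̂ A| = 6
(Reference bound: |A +̂ A| ≥ 2|A| - 3 for |A| ≥ 2, with |A| = 4 giving ≥ 5.)

|A +̂ A| = 6


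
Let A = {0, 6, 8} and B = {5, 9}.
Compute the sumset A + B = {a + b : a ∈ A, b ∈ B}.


A + B = {a + b : a ∈ A, b ∈ B}.
Enumerate all |A|·|B| = 3·2 = 6 pairs (a, b) and collect distinct sums.
a = 0: 0+5=5, 0+9=9
a = 6: 6+5=11, 6+9=15
a = 8: 8+5=13, 8+9=17
Collecting distinct sums: A + B = {5, 9, 11, 13, 15, 17}
|A + B| = 6

A + B = {5, 9, 11, 13, 15, 17}


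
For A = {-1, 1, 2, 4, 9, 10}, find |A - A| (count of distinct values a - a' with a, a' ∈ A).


A - A = {a - a' : a, a' ∈ A}; |A| = 6.
Bounds: 2|A|-1 ≤ |A - A| ≤ |A|² - |A| + 1, i.e. 11 ≤ |A - A| ≤ 31.
Note: 0 ∈ A - A always (from a - a). The set is symmetric: if d ∈ A - A then -d ∈ A - A.
Enumerate nonzero differences d = a - a' with a > a' (then include -d):
Positive differences: {1, 2, 3, 5, 6, 7, 8, 9, 10, 11}
Full difference set: {0} ∪ (positive diffs) ∪ (negative diffs).
|A - A| = 1 + 2·10 = 21 (matches direct enumeration: 21).

|A - A| = 21


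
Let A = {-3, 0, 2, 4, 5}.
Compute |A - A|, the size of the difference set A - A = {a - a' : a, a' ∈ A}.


A - A = {a - a' : a, a' ∈ A}; |A| = 5.
Bounds: 2|A|-1 ≤ |A - A| ≤ |A|² - |A| + 1, i.e. 9 ≤ |A - A| ≤ 21.
Note: 0 ∈ A - A always (from a - a). The set is symmetric: if d ∈ A - A then -d ∈ A - A.
Enumerate nonzero differences d = a - a' with a > a' (then include -d):
Positive differences: {1, 2, 3, 4, 5, 7, 8}
Full difference set: {0} ∪ (positive diffs) ∪ (negative diffs).
|A - A| = 1 + 2·7 = 15 (matches direct enumeration: 15).

|A - A| = 15


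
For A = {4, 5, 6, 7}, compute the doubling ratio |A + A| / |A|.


|A| = 4.
Compute A + A by enumerating all 16 pairs.
A + A = {8, 9, 10, 11, 12, 13, 14}, so |A + A| = 7.
K = |A + A| / |A| = 7/4 (already in lowest terms) ≈ 1.7500.
Reference: AP of size 4 gives K = 7/4 ≈ 1.7500; a fully generic set of size 4 gives K ≈ 2.5000.

|A| = 4, |A + A| = 7, K = 7/4.


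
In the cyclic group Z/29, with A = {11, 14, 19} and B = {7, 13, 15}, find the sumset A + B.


Work in Z/29Z: reduce every sum a + b modulo 29.
Enumerate all 9 pairs:
a = 11: 11+7=18, 11+13=24, 11+15=26
a = 14: 14+7=21, 14+13=27, 14+15=0
a = 19: 19+7=26, 19+13=3, 19+15=5
Distinct residues collected: {0, 3, 5, 18, 21, 24, 26, 27}
|A + B| = 8 (out of 29 total residues).

A + B = {0, 3, 5, 18, 21, 24, 26, 27}


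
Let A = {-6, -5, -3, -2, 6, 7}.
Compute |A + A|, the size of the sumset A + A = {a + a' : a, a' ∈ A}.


A + A = {a + a' : a, a' ∈ A}; |A| = 6.
General bounds: 2|A| - 1 ≤ |A + A| ≤ |A|(|A|+1)/2, i.e. 11 ≤ |A + A| ≤ 21.
Lower bound 2|A|-1 is attained iff A is an arithmetic progression.
Enumerate sums a + a' for a ≤ a' (symmetric, so this suffices):
a = -6: -6+-6=-12, -6+-5=-11, -6+-3=-9, -6+-2=-8, -6+6=0, -6+7=1
a = -5: -5+-5=-10, -5+-3=-8, -5+-2=-7, -5+6=1, -5+7=2
a = -3: -3+-3=-6, -3+-2=-5, -3+6=3, -3+7=4
a = -2: -2+-2=-4, -2+6=4, -2+7=5
a = 6: 6+6=12, 6+7=13
a = 7: 7+7=14
Distinct sums: {-12, -11, -10, -9, -8, -7, -6, -5, -4, 0, 1, 2, 3, 4, 5, 12, 13, 14}
|A + A| = 18

|A + A| = 18


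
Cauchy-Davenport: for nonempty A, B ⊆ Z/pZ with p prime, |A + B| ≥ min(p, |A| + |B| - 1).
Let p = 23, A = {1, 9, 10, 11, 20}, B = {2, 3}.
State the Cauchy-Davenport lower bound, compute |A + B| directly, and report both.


Cauchy-Davenport: |A + B| ≥ min(p, |A| + |B| - 1) for A, B nonempty in Z/pZ.
|A| = 5, |B| = 2, p = 23.
CD lower bound = min(23, 5 + 2 - 1) = min(23, 6) = 6.
Compute A + B mod 23 directly:
a = 1: 1+2=3, 1+3=4
a = 9: 9+2=11, 9+3=12
a = 10: 10+2=12, 10+3=13
a = 11: 11+2=13, 11+3=14
a = 20: 20+2=22, 20+3=0
A + B = {0, 3, 4, 11, 12, 13, 14, 22}, so |A + B| = 8.
Verify: 8 ≥ 6? Yes ✓.

CD lower bound = 6, actual |A + B| = 8.


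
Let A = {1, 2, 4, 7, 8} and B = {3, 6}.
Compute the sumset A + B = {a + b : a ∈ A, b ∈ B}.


A + B = {a + b : a ∈ A, b ∈ B}.
Enumerate all |A|·|B| = 5·2 = 10 pairs (a, b) and collect distinct sums.
a = 1: 1+3=4, 1+6=7
a = 2: 2+3=5, 2+6=8
a = 4: 4+3=7, 4+6=10
a = 7: 7+3=10, 7+6=13
a = 8: 8+3=11, 8+6=14
Collecting distinct sums: A + B = {4, 5, 7, 8, 10, 11, 13, 14}
|A + B| = 8

A + B = {4, 5, 7, 8, 10, 11, 13, 14}


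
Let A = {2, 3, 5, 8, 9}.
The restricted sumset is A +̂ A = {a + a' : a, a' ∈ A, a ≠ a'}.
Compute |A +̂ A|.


Restricted sumset: A +̂ A = {a + a' : a ∈ A, a' ∈ A, a ≠ a'}.
Equivalently, take A + A and drop any sum 2a that is achievable ONLY as a + a for a ∈ A (i.e. sums representable only with equal summands).
Enumerate pairs (a, a') with a < a' (symmetric, so each unordered pair gives one sum; this covers all a ≠ a'):
  2 + 3 = 5
  2 + 5 = 7
  2 + 8 = 10
  2 + 9 = 11
  3 + 5 = 8
  3 + 8 = 11
  3 + 9 = 12
  5 + 8 = 13
  5 + 9 = 14
  8 + 9 = 17
Collected distinct sums: {5, 7, 8, 10, 11, 12, 13, 14, 17}
|A +̂ A| = 9
(Reference bound: |A +̂ A| ≥ 2|A| - 3 for |A| ≥ 2, with |A| = 5 giving ≥ 7.)

|A +̂ A| = 9


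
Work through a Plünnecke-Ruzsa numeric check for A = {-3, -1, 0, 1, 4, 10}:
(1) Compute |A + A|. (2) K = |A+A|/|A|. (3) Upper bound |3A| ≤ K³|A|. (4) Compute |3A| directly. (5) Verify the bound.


|A| = 6.
Step 1: Compute A + A by enumerating all 36 pairs.
A + A = {-6, -4, -3, -2, -1, 0, 1, 2, 3, 4, 5, 7, 8, 9, 10, 11, 14, 20}, so |A + A| = 18.
Step 2: Doubling constant K = |A + A|/|A| = 18/6 = 18/6 ≈ 3.0000.
Step 3: Plünnecke-Ruzsa gives |3A| ≤ K³·|A| = (3.0000)³ · 6 ≈ 162.0000.
Step 4: Compute 3A = A + A + A directly by enumerating all triples (a,b,c) ∈ A³; |3A| = 31.
Step 5: Check 31 ≤ 162.0000? Yes ✓.

K = 18/6, Plünnecke-Ruzsa bound K³|A| ≈ 162.0000, |3A| = 31, inequality holds.


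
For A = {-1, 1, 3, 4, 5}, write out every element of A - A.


A - A = {a - a' : a, a' ∈ A}.
Compute a - a' for each ordered pair (a, a'):
a = -1: -1--1=0, -1-1=-2, -1-3=-4, -1-4=-5, -1-5=-6
a = 1: 1--1=2, 1-1=0, 1-3=-2, 1-4=-3, 1-5=-4
a = 3: 3--1=4, 3-1=2, 3-3=0, 3-4=-1, 3-5=-2
a = 4: 4--1=5, 4-1=3, 4-3=1, 4-4=0, 4-5=-1
a = 5: 5--1=6, 5-1=4, 5-3=2, 5-4=1, 5-5=0
Collecting distinct values (and noting 0 appears from a-a):
A - A = {-6, -5, -4, -3, -2, -1, 0, 1, 2, 3, 4, 5, 6}
|A - A| = 13

A - A = {-6, -5, -4, -3, -2, -1, 0, 1, 2, 3, 4, 5, 6}


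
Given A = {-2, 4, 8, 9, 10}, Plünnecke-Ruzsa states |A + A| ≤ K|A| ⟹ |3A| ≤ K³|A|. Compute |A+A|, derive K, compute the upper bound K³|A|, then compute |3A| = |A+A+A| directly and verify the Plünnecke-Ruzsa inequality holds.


|A| = 5.
Step 1: Compute A + A by enumerating all 25 pairs.
A + A = {-4, 2, 6, 7, 8, 12, 13, 14, 16, 17, 18, 19, 20}, so |A + A| = 13.
Step 2: Doubling constant K = |A + A|/|A| = 13/5 = 13/5 ≈ 2.6000.
Step 3: Plünnecke-Ruzsa gives |3A| ≤ K³·|A| = (2.6000)³ · 5 ≈ 87.8800.
Step 4: Compute 3A = A + A + A directly by enumerating all triples (a,b,c) ∈ A³; |3A| = 24.
Step 5: Check 24 ≤ 87.8800? Yes ✓.

K = 13/5, Plünnecke-Ruzsa bound K³|A| ≈ 87.8800, |3A| = 24, inequality holds.


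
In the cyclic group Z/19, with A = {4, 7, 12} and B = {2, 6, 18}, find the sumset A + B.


Work in Z/19Z: reduce every sum a + b modulo 19.
Enumerate all 9 pairs:
a = 4: 4+2=6, 4+6=10, 4+18=3
a = 7: 7+2=9, 7+6=13, 7+18=6
a = 12: 12+2=14, 12+6=18, 12+18=11
Distinct residues collected: {3, 6, 9, 10, 11, 13, 14, 18}
|A + B| = 8 (out of 19 total residues).

A + B = {3, 6, 9, 10, 11, 13, 14, 18}


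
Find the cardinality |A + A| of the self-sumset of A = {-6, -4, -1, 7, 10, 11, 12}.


A + A = {a + a' : a, a' ∈ A}; |A| = 7.
General bounds: 2|A| - 1 ≤ |A + A| ≤ |A|(|A|+1)/2, i.e. 13 ≤ |A + A| ≤ 28.
Lower bound 2|A|-1 is attained iff A is an arithmetic progression.
Enumerate sums a + a' for a ≤ a' (symmetric, so this suffices):
a = -6: -6+-6=-12, -6+-4=-10, -6+-1=-7, -6+7=1, -6+10=4, -6+11=5, -6+12=6
a = -4: -4+-4=-8, -4+-1=-5, -4+7=3, -4+10=6, -4+11=7, -4+12=8
a = -1: -1+-1=-2, -1+7=6, -1+10=9, -1+11=10, -1+12=11
a = 7: 7+7=14, 7+10=17, 7+11=18, 7+12=19
a = 10: 10+10=20, 10+11=21, 10+12=22
a = 11: 11+11=22, 11+12=23
a = 12: 12+12=24
Distinct sums: {-12, -10, -8, -7, -5, -2, 1, 3, 4, 5, 6, 7, 8, 9, 10, 11, 14, 17, 18, 19, 20, 21, 22, 23, 24}
|A + A| = 25

|A + A| = 25


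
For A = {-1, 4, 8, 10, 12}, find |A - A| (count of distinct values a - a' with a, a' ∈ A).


A - A = {a - a' : a, a' ∈ A}; |A| = 5.
Bounds: 2|A|-1 ≤ |A - A| ≤ |A|² - |A| + 1, i.e. 9 ≤ |A - A| ≤ 21.
Note: 0 ∈ A - A always (from a - a). The set is symmetric: if d ∈ A - A then -d ∈ A - A.
Enumerate nonzero differences d = a - a' with a > a' (then include -d):
Positive differences: {2, 4, 5, 6, 8, 9, 11, 13}
Full difference set: {0} ∪ (positive diffs) ∪ (negative diffs).
|A - A| = 1 + 2·8 = 17 (matches direct enumeration: 17).

|A - A| = 17


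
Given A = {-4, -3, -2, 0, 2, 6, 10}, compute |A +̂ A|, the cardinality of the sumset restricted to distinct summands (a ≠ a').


Restricted sumset: A +̂ A = {a + a' : a ∈ A, a' ∈ A, a ≠ a'}.
Equivalently, take A + A and drop any sum 2a that is achievable ONLY as a + a for a ∈ A (i.e. sums representable only with equal summands).
Enumerate pairs (a, a') with a < a' (symmetric, so each unordered pair gives one sum; this covers all a ≠ a'):
  -4 + -3 = -7
  -4 + -2 = -6
  -4 + 0 = -4
  -4 + 2 = -2
  -4 + 6 = 2
  -4 + 10 = 6
  -3 + -2 = -5
  -3 + 0 = -3
  -3 + 2 = -1
  -3 + 6 = 3
  -3 + 10 = 7
  -2 + 0 = -2
  -2 + 2 = 0
  -2 + 6 = 4
  -2 + 10 = 8
  0 + 2 = 2
  0 + 6 = 6
  0 + 10 = 10
  2 + 6 = 8
  2 + 10 = 12
  6 + 10 = 16
Collected distinct sums: {-7, -6, -5, -4, -3, -2, -1, 0, 2, 3, 4, 6, 7, 8, 10, 12, 16}
|A +̂ A| = 17
(Reference bound: |A +̂ A| ≥ 2|A| - 3 for |A| ≥ 2, with |A| = 7 giving ≥ 11.)

|A +̂ A| = 17


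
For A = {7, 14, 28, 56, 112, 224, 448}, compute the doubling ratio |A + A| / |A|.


|A| = 7.
Compute A + A by enumerating all 49 pairs.
A + A = {14, 21, 28, 35, 42, 56, 63, 70, 84, 112, 119, 126, 140, 168, 224, 231, 238, 252, 280, 336, 448, 455, 462, 476, 504, 560, 672, 896}, so |A + A| = 28.
K = |A + A| / |A| = 28/7 = 4/1 ≈ 4.0000.
Reference: AP of size 7 gives K = 13/7 ≈ 1.8571; a fully generic set of size 7 gives K ≈ 4.0000.

|A| = 7, |A + A| = 28, K = 28/7 = 4/1.


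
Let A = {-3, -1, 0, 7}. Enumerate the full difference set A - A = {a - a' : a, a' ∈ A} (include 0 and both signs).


A - A = {a - a' : a, a' ∈ A}.
Compute a - a' for each ordered pair (a, a'):
a = -3: -3--3=0, -3--1=-2, -3-0=-3, -3-7=-10
a = -1: -1--3=2, -1--1=0, -1-0=-1, -1-7=-8
a = 0: 0--3=3, 0--1=1, 0-0=0, 0-7=-7
a = 7: 7--3=10, 7--1=8, 7-0=7, 7-7=0
Collecting distinct values (and noting 0 appears from a-a):
A - A = {-10, -8, -7, -3, -2, -1, 0, 1, 2, 3, 7, 8, 10}
|A - A| = 13

A - A = {-10, -8, -7, -3, -2, -1, 0, 1, 2, 3, 7, 8, 10}


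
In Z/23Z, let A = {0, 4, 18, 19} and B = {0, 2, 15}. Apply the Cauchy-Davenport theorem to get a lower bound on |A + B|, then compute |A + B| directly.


Cauchy-Davenport: |A + B| ≥ min(p, |A| + |B| - 1) for A, B nonempty in Z/pZ.
|A| = 4, |B| = 3, p = 23.
CD lower bound = min(23, 4 + 3 - 1) = min(23, 6) = 6.
Compute A + B mod 23 directly:
a = 0: 0+0=0, 0+2=2, 0+15=15
a = 4: 4+0=4, 4+2=6, 4+15=19
a = 18: 18+0=18, 18+2=20, 18+15=10
a = 19: 19+0=19, 19+2=21, 19+15=11
A + B = {0, 2, 4, 6, 10, 11, 15, 18, 19, 20, 21}, so |A + B| = 11.
Verify: 11 ≥ 6? Yes ✓.

CD lower bound = 6, actual |A + B| = 11.


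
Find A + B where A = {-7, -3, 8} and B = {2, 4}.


A + B = {a + b : a ∈ A, b ∈ B}.
Enumerate all |A|·|B| = 3·2 = 6 pairs (a, b) and collect distinct sums.
a = -7: -7+2=-5, -7+4=-3
a = -3: -3+2=-1, -3+4=1
a = 8: 8+2=10, 8+4=12
Collecting distinct sums: A + B = {-5, -3, -1, 1, 10, 12}
|A + B| = 6

A + B = {-5, -3, -1, 1, 10, 12}


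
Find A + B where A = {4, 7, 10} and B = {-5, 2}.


A + B = {a + b : a ∈ A, b ∈ B}.
Enumerate all |A|·|B| = 3·2 = 6 pairs (a, b) and collect distinct sums.
a = 4: 4+-5=-1, 4+2=6
a = 7: 7+-5=2, 7+2=9
a = 10: 10+-5=5, 10+2=12
Collecting distinct sums: A + B = {-1, 2, 5, 6, 9, 12}
|A + B| = 6

A + B = {-1, 2, 5, 6, 9, 12}


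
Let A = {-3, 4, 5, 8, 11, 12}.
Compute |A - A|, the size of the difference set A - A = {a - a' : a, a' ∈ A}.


A - A = {a - a' : a, a' ∈ A}; |A| = 6.
Bounds: 2|A|-1 ≤ |A - A| ≤ |A|² - |A| + 1, i.e. 11 ≤ |A - A| ≤ 31.
Note: 0 ∈ A - A always (from a - a). The set is symmetric: if d ∈ A - A then -d ∈ A - A.
Enumerate nonzero differences d = a - a' with a > a' (then include -d):
Positive differences: {1, 3, 4, 6, 7, 8, 11, 14, 15}
Full difference set: {0} ∪ (positive diffs) ∪ (negative diffs).
|A - A| = 1 + 2·9 = 19 (matches direct enumeration: 19).

|A - A| = 19


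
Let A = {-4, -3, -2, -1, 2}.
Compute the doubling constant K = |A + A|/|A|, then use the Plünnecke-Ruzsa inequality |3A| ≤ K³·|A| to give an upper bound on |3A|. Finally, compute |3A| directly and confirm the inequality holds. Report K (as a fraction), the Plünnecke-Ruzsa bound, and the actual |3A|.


|A| = 5.
Step 1: Compute A + A by enumerating all 25 pairs.
A + A = {-8, -7, -6, -5, -4, -3, -2, -1, 0, 1, 4}, so |A + A| = 11.
Step 2: Doubling constant K = |A + A|/|A| = 11/5 = 11/5 ≈ 2.2000.
Step 3: Plünnecke-Ruzsa gives |3A| ≤ K³·|A| = (2.2000)³ · 5 ≈ 53.2400.
Step 4: Compute 3A = A + A + A directly by enumerating all triples (a,b,c) ∈ A³; |3A| = 17.
Step 5: Check 17 ≤ 53.2400? Yes ✓.

K = 11/5, Plünnecke-Ruzsa bound K³|A| ≈ 53.2400, |3A| = 17, inequality holds.


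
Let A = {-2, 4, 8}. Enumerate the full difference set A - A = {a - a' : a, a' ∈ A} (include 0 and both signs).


A - A = {a - a' : a, a' ∈ A}.
Compute a - a' for each ordered pair (a, a'):
a = -2: -2--2=0, -2-4=-6, -2-8=-10
a = 4: 4--2=6, 4-4=0, 4-8=-4
a = 8: 8--2=10, 8-4=4, 8-8=0
Collecting distinct values (and noting 0 appears from a-a):
A - A = {-10, -6, -4, 0, 4, 6, 10}
|A - A| = 7

A - A = {-10, -6, -4, 0, 4, 6, 10}


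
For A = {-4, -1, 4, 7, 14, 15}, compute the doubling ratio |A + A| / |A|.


|A| = 6.
Compute A + A by enumerating all 36 pairs.
A + A = {-8, -5, -2, 0, 3, 6, 8, 10, 11, 13, 14, 18, 19, 21, 22, 28, 29, 30}, so |A + A| = 18.
K = |A + A| / |A| = 18/6 = 3/1 ≈ 3.0000.
Reference: AP of size 6 gives K = 11/6 ≈ 1.8333; a fully generic set of size 6 gives K ≈ 3.5000.

|A| = 6, |A + A| = 18, K = 18/6 = 3/1.


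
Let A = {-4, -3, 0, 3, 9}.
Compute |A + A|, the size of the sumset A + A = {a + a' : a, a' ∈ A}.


A + A = {a + a' : a, a' ∈ A}; |A| = 5.
General bounds: 2|A| - 1 ≤ |A + A| ≤ |A|(|A|+1)/2, i.e. 9 ≤ |A + A| ≤ 15.
Lower bound 2|A|-1 is attained iff A is an arithmetic progression.
Enumerate sums a + a' for a ≤ a' (symmetric, so this suffices):
a = -4: -4+-4=-8, -4+-3=-7, -4+0=-4, -4+3=-1, -4+9=5
a = -3: -3+-3=-6, -3+0=-3, -3+3=0, -3+9=6
a = 0: 0+0=0, 0+3=3, 0+9=9
a = 3: 3+3=6, 3+9=12
a = 9: 9+9=18
Distinct sums: {-8, -7, -6, -4, -3, -1, 0, 3, 5, 6, 9, 12, 18}
|A + A| = 13

|A + A| = 13


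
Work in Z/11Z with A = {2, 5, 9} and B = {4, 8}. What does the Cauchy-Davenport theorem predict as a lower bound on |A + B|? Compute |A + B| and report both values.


Cauchy-Davenport: |A + B| ≥ min(p, |A| + |B| - 1) for A, B nonempty in Z/pZ.
|A| = 3, |B| = 2, p = 11.
CD lower bound = min(11, 3 + 2 - 1) = min(11, 4) = 4.
Compute A + B mod 11 directly:
a = 2: 2+4=6, 2+8=10
a = 5: 5+4=9, 5+8=2
a = 9: 9+4=2, 9+8=6
A + B = {2, 6, 9, 10}, so |A + B| = 4.
Verify: 4 ≥ 4? Yes ✓.

CD lower bound = 4, actual |A + B| = 4.


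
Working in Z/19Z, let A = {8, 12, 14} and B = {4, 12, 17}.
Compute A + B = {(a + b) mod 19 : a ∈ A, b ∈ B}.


Work in Z/19Z: reduce every sum a + b modulo 19.
Enumerate all 9 pairs:
a = 8: 8+4=12, 8+12=1, 8+17=6
a = 12: 12+4=16, 12+12=5, 12+17=10
a = 14: 14+4=18, 14+12=7, 14+17=12
Distinct residues collected: {1, 5, 6, 7, 10, 12, 16, 18}
|A + B| = 8 (out of 19 total residues).

A + B = {1, 5, 6, 7, 10, 12, 16, 18}


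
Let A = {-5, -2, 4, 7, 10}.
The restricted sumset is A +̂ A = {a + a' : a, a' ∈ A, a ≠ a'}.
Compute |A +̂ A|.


Restricted sumset: A +̂ A = {a + a' : a ∈ A, a' ∈ A, a ≠ a'}.
Equivalently, take A + A and drop any sum 2a that is achievable ONLY as a + a for a ∈ A (i.e. sums representable only with equal summands).
Enumerate pairs (a, a') with a < a' (symmetric, so each unordered pair gives one sum; this covers all a ≠ a'):
  -5 + -2 = -7
  -5 + 4 = -1
  -5 + 7 = 2
  -5 + 10 = 5
  -2 + 4 = 2
  -2 + 7 = 5
  -2 + 10 = 8
  4 + 7 = 11
  4 + 10 = 14
  7 + 10 = 17
Collected distinct sums: {-7, -1, 2, 5, 8, 11, 14, 17}
|A +̂ A| = 8
(Reference bound: |A +̂ A| ≥ 2|A| - 3 for |A| ≥ 2, with |A| = 5 giving ≥ 7.)

|A +̂ A| = 8


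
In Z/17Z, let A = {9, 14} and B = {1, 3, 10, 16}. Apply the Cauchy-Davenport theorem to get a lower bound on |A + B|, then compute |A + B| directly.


Cauchy-Davenport: |A + B| ≥ min(p, |A| + |B| - 1) for A, B nonempty in Z/pZ.
|A| = 2, |B| = 4, p = 17.
CD lower bound = min(17, 2 + 4 - 1) = min(17, 5) = 5.
Compute A + B mod 17 directly:
a = 9: 9+1=10, 9+3=12, 9+10=2, 9+16=8
a = 14: 14+1=15, 14+3=0, 14+10=7, 14+16=13
A + B = {0, 2, 7, 8, 10, 12, 13, 15}, so |A + B| = 8.
Verify: 8 ≥ 5? Yes ✓.

CD lower bound = 5, actual |A + B| = 8.


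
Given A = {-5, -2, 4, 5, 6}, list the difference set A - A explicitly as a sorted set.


A - A = {a - a' : a, a' ∈ A}.
Compute a - a' for each ordered pair (a, a'):
a = -5: -5--5=0, -5--2=-3, -5-4=-9, -5-5=-10, -5-6=-11
a = -2: -2--5=3, -2--2=0, -2-4=-6, -2-5=-7, -2-6=-8
a = 4: 4--5=9, 4--2=6, 4-4=0, 4-5=-1, 4-6=-2
a = 5: 5--5=10, 5--2=7, 5-4=1, 5-5=0, 5-6=-1
a = 6: 6--5=11, 6--2=8, 6-4=2, 6-5=1, 6-6=0
Collecting distinct values (and noting 0 appears from a-a):
A - A = {-11, -10, -9, -8, -7, -6, -3, -2, -1, 0, 1, 2, 3, 6, 7, 8, 9, 10, 11}
|A - A| = 19

A - A = {-11, -10, -9, -8, -7, -6, -3, -2, -1, 0, 1, 2, 3, 6, 7, 8, 9, 10, 11}


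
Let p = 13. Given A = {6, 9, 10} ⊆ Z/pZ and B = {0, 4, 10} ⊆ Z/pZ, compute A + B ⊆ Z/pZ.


Work in Z/13Z: reduce every sum a + b modulo 13.
Enumerate all 9 pairs:
a = 6: 6+0=6, 6+4=10, 6+10=3
a = 9: 9+0=9, 9+4=0, 9+10=6
a = 10: 10+0=10, 10+4=1, 10+10=7
Distinct residues collected: {0, 1, 3, 6, 7, 9, 10}
|A + B| = 7 (out of 13 total residues).

A + B = {0, 1, 3, 6, 7, 9, 10}


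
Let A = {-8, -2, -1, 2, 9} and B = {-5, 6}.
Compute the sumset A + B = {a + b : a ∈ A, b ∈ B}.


A + B = {a + b : a ∈ A, b ∈ B}.
Enumerate all |A|·|B| = 5·2 = 10 pairs (a, b) and collect distinct sums.
a = -8: -8+-5=-13, -8+6=-2
a = -2: -2+-5=-7, -2+6=4
a = -1: -1+-5=-6, -1+6=5
a = 2: 2+-5=-3, 2+6=8
a = 9: 9+-5=4, 9+6=15
Collecting distinct sums: A + B = {-13, -7, -6, -3, -2, 4, 5, 8, 15}
|A + B| = 9

A + B = {-13, -7, -6, -3, -2, 4, 5, 8, 15}


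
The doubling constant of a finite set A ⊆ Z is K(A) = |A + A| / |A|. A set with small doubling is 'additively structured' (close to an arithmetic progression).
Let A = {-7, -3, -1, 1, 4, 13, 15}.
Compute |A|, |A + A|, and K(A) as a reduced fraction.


|A| = 7.
Compute A + A by enumerating all 49 pairs.
A + A = {-14, -10, -8, -6, -4, -3, -2, 0, 1, 2, 3, 5, 6, 8, 10, 12, 14, 16, 17, 19, 26, 28, 30}, so |A + A| = 23.
K = |A + A| / |A| = 23/7 (already in lowest terms) ≈ 3.2857.
Reference: AP of size 7 gives K = 13/7 ≈ 1.8571; a fully generic set of size 7 gives K ≈ 4.0000.

|A| = 7, |A + A| = 23, K = 23/7.


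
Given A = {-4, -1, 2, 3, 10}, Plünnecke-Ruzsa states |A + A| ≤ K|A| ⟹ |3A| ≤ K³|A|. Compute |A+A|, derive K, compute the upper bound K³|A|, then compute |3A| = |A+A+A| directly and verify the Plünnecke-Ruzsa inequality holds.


|A| = 5.
Step 1: Compute A + A by enumerating all 25 pairs.
A + A = {-8, -5, -2, -1, 1, 2, 4, 5, 6, 9, 12, 13, 20}, so |A + A| = 13.
Step 2: Doubling constant K = |A + A|/|A| = 13/5 = 13/5 ≈ 2.6000.
Step 3: Plünnecke-Ruzsa gives |3A| ≤ K³·|A| = (2.6000)³ · 5 ≈ 87.8800.
Step 4: Compute 3A = A + A + A directly by enumerating all triples (a,b,c) ∈ A³; |3A| = 25.
Step 5: Check 25 ≤ 87.8800? Yes ✓.

K = 13/5, Plünnecke-Ruzsa bound K³|A| ≈ 87.8800, |3A| = 25, inequality holds.


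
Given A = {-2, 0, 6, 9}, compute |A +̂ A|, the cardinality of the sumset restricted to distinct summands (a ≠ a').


Restricted sumset: A +̂ A = {a + a' : a ∈ A, a' ∈ A, a ≠ a'}.
Equivalently, take A + A and drop any sum 2a that is achievable ONLY as a + a for a ∈ A (i.e. sums representable only with equal summands).
Enumerate pairs (a, a') with a < a' (symmetric, so each unordered pair gives one sum; this covers all a ≠ a'):
  -2 + 0 = -2
  -2 + 6 = 4
  -2 + 9 = 7
  0 + 6 = 6
  0 + 9 = 9
  6 + 9 = 15
Collected distinct sums: {-2, 4, 6, 7, 9, 15}
|A +̂ A| = 6
(Reference bound: |A +̂ A| ≥ 2|A| - 3 for |A| ≥ 2, with |A| = 4 giving ≥ 5.)

|A +̂ A| = 6


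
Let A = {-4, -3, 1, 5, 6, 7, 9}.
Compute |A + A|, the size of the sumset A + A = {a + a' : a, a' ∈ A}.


A + A = {a + a' : a, a' ∈ A}; |A| = 7.
General bounds: 2|A| - 1 ≤ |A + A| ≤ |A|(|A|+1)/2, i.e. 13 ≤ |A + A| ≤ 28.
Lower bound 2|A|-1 is attained iff A is an arithmetic progression.
Enumerate sums a + a' for a ≤ a' (symmetric, so this suffices):
a = -4: -4+-4=-8, -4+-3=-7, -4+1=-3, -4+5=1, -4+6=2, -4+7=3, -4+9=5
a = -3: -3+-3=-6, -3+1=-2, -3+5=2, -3+6=3, -3+7=4, -3+9=6
a = 1: 1+1=2, 1+5=6, 1+6=7, 1+7=8, 1+9=10
a = 5: 5+5=10, 5+6=11, 5+7=12, 5+9=14
a = 6: 6+6=12, 6+7=13, 6+9=15
a = 7: 7+7=14, 7+9=16
a = 9: 9+9=18
Distinct sums: {-8, -7, -6, -3, -2, 1, 2, 3, 4, 5, 6, 7, 8, 10, 11, 12, 13, 14, 15, 16, 18}
|A + A| = 21

|A + A| = 21


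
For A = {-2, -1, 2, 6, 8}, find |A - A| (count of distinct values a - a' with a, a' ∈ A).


A - A = {a - a' : a, a' ∈ A}; |A| = 5.
Bounds: 2|A|-1 ≤ |A - A| ≤ |A|² - |A| + 1, i.e. 9 ≤ |A - A| ≤ 21.
Note: 0 ∈ A - A always (from a - a). The set is symmetric: if d ∈ A - A then -d ∈ A - A.
Enumerate nonzero differences d = a - a' with a > a' (then include -d):
Positive differences: {1, 2, 3, 4, 6, 7, 8, 9, 10}
Full difference set: {0} ∪ (positive diffs) ∪ (negative diffs).
|A - A| = 1 + 2·9 = 19 (matches direct enumeration: 19).

|A - A| = 19


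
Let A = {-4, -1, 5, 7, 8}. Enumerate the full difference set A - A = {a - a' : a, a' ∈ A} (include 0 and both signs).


A - A = {a - a' : a, a' ∈ A}.
Compute a - a' for each ordered pair (a, a'):
a = -4: -4--4=0, -4--1=-3, -4-5=-9, -4-7=-11, -4-8=-12
a = -1: -1--4=3, -1--1=0, -1-5=-6, -1-7=-8, -1-8=-9
a = 5: 5--4=9, 5--1=6, 5-5=0, 5-7=-2, 5-8=-3
a = 7: 7--4=11, 7--1=8, 7-5=2, 7-7=0, 7-8=-1
a = 8: 8--4=12, 8--1=9, 8-5=3, 8-7=1, 8-8=0
Collecting distinct values (and noting 0 appears from a-a):
A - A = {-12, -11, -9, -8, -6, -3, -2, -1, 0, 1, 2, 3, 6, 8, 9, 11, 12}
|A - A| = 17

A - A = {-12, -11, -9, -8, -6, -3, -2, -1, 0, 1, 2, 3, 6, 8, 9, 11, 12}


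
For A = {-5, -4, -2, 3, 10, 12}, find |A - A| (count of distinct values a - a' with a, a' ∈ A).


A - A = {a - a' : a, a' ∈ A}; |A| = 6.
Bounds: 2|A|-1 ≤ |A - A| ≤ |A|² - |A| + 1, i.e. 11 ≤ |A - A| ≤ 31.
Note: 0 ∈ A - A always (from a - a). The set is symmetric: if d ∈ A - A then -d ∈ A - A.
Enumerate nonzero differences d = a - a' with a > a' (then include -d):
Positive differences: {1, 2, 3, 5, 7, 8, 9, 12, 14, 15, 16, 17}
Full difference set: {0} ∪ (positive diffs) ∪ (negative diffs).
|A - A| = 1 + 2·12 = 25 (matches direct enumeration: 25).

|A - A| = 25


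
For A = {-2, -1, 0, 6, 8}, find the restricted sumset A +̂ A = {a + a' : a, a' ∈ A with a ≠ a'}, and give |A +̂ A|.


Restricted sumset: A +̂ A = {a + a' : a ∈ A, a' ∈ A, a ≠ a'}.
Equivalently, take A + A and drop any sum 2a that is achievable ONLY as a + a for a ∈ A (i.e. sums representable only with equal summands).
Enumerate pairs (a, a') with a < a' (symmetric, so each unordered pair gives one sum; this covers all a ≠ a'):
  -2 + -1 = -3
  -2 + 0 = -2
  -2 + 6 = 4
  -2 + 8 = 6
  -1 + 0 = -1
  -1 + 6 = 5
  -1 + 8 = 7
  0 + 6 = 6
  0 + 8 = 8
  6 + 8 = 14
Collected distinct sums: {-3, -2, -1, 4, 5, 6, 7, 8, 14}
|A +̂ A| = 9
(Reference bound: |A +̂ A| ≥ 2|A| - 3 for |A| ≥ 2, with |A| = 5 giving ≥ 7.)

|A +̂ A| = 9


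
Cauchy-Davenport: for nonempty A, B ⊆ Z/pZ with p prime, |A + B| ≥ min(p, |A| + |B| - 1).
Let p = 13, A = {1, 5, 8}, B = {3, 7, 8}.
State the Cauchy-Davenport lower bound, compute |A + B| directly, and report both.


Cauchy-Davenport: |A + B| ≥ min(p, |A| + |B| - 1) for A, B nonempty in Z/pZ.
|A| = 3, |B| = 3, p = 13.
CD lower bound = min(13, 3 + 3 - 1) = min(13, 5) = 5.
Compute A + B mod 13 directly:
a = 1: 1+3=4, 1+7=8, 1+8=9
a = 5: 5+3=8, 5+7=12, 5+8=0
a = 8: 8+3=11, 8+7=2, 8+8=3
A + B = {0, 2, 3, 4, 8, 9, 11, 12}, so |A + B| = 8.
Verify: 8 ≥ 5? Yes ✓.

CD lower bound = 5, actual |A + B| = 8.


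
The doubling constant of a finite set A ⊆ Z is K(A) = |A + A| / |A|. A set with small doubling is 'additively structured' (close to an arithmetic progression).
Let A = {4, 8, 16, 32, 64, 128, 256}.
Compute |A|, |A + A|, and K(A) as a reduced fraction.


|A| = 7.
Compute A + A by enumerating all 49 pairs.
A + A = {8, 12, 16, 20, 24, 32, 36, 40, 48, 64, 68, 72, 80, 96, 128, 132, 136, 144, 160, 192, 256, 260, 264, 272, 288, 320, 384, 512}, so |A + A| = 28.
K = |A + A| / |A| = 28/7 = 4/1 ≈ 4.0000.
Reference: AP of size 7 gives K = 13/7 ≈ 1.8571; a fully generic set of size 7 gives K ≈ 4.0000.

|A| = 7, |A + A| = 28, K = 28/7 = 4/1.


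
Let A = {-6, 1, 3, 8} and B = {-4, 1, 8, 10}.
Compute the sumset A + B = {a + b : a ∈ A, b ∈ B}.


A + B = {a + b : a ∈ A, b ∈ B}.
Enumerate all |A|·|B| = 4·4 = 16 pairs (a, b) and collect distinct sums.
a = -6: -6+-4=-10, -6+1=-5, -6+8=2, -6+10=4
a = 1: 1+-4=-3, 1+1=2, 1+8=9, 1+10=11
a = 3: 3+-4=-1, 3+1=4, 3+8=11, 3+10=13
a = 8: 8+-4=4, 8+1=9, 8+8=16, 8+10=18
Collecting distinct sums: A + B = {-10, -5, -3, -1, 2, 4, 9, 11, 13, 16, 18}
|A + B| = 11

A + B = {-10, -5, -3, -1, 2, 4, 9, 11, 13, 16, 18}


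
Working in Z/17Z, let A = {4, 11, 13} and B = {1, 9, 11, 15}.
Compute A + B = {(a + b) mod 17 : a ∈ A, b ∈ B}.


Work in Z/17Z: reduce every sum a + b modulo 17.
Enumerate all 12 pairs:
a = 4: 4+1=5, 4+9=13, 4+11=15, 4+15=2
a = 11: 11+1=12, 11+9=3, 11+11=5, 11+15=9
a = 13: 13+1=14, 13+9=5, 13+11=7, 13+15=11
Distinct residues collected: {2, 3, 5, 7, 9, 11, 12, 13, 14, 15}
|A + B| = 10 (out of 17 total residues).

A + B = {2, 3, 5, 7, 9, 11, 12, 13, 14, 15}


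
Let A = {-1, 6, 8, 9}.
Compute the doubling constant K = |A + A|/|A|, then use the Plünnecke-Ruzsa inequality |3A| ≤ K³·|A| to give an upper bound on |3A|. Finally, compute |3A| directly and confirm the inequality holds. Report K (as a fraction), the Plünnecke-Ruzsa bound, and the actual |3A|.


|A| = 4.
Step 1: Compute A + A by enumerating all 16 pairs.
A + A = {-2, 5, 7, 8, 12, 14, 15, 16, 17, 18}, so |A + A| = 10.
Step 2: Doubling constant K = |A + A|/|A| = 10/4 = 10/4 ≈ 2.5000.
Step 3: Plünnecke-Ruzsa gives |3A| ≤ K³·|A| = (2.5000)³ · 4 ≈ 62.5000.
Step 4: Compute 3A = A + A + A directly by enumerating all triples (a,b,c) ∈ A³; |3A| = 19.
Step 5: Check 19 ≤ 62.5000? Yes ✓.

K = 10/4, Plünnecke-Ruzsa bound K³|A| ≈ 62.5000, |3A| = 19, inequality holds.


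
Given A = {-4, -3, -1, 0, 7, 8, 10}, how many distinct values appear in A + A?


A + A = {a + a' : a, a' ∈ A}; |A| = 7.
General bounds: 2|A| - 1 ≤ |A + A| ≤ |A|(|A|+1)/2, i.e. 13 ≤ |A + A| ≤ 28.
Lower bound 2|A|-1 is attained iff A is an arithmetic progression.
Enumerate sums a + a' for a ≤ a' (symmetric, so this suffices):
a = -4: -4+-4=-8, -4+-3=-7, -4+-1=-5, -4+0=-4, -4+7=3, -4+8=4, -4+10=6
a = -3: -3+-3=-6, -3+-1=-4, -3+0=-3, -3+7=4, -3+8=5, -3+10=7
a = -1: -1+-1=-2, -1+0=-1, -1+7=6, -1+8=7, -1+10=9
a = 0: 0+0=0, 0+7=7, 0+8=8, 0+10=10
a = 7: 7+7=14, 7+8=15, 7+10=17
a = 8: 8+8=16, 8+10=18
a = 10: 10+10=20
Distinct sums: {-8, -7, -6, -5, -4, -3, -2, -1, 0, 3, 4, 5, 6, 7, 8, 9, 10, 14, 15, 16, 17, 18, 20}
|A + A| = 23

|A + A| = 23


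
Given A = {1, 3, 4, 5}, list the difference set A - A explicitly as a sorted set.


A - A = {a - a' : a, a' ∈ A}.
Compute a - a' for each ordered pair (a, a'):
a = 1: 1-1=0, 1-3=-2, 1-4=-3, 1-5=-4
a = 3: 3-1=2, 3-3=0, 3-4=-1, 3-5=-2
a = 4: 4-1=3, 4-3=1, 4-4=0, 4-5=-1
a = 5: 5-1=4, 5-3=2, 5-4=1, 5-5=0
Collecting distinct values (and noting 0 appears from a-a):
A - A = {-4, -3, -2, -1, 0, 1, 2, 3, 4}
|A - A| = 9

A - A = {-4, -3, -2, -1, 0, 1, 2, 3, 4}


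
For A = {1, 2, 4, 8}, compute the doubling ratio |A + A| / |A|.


|A| = 4.
Compute A + A by enumerating all 16 pairs.
A + A = {2, 3, 4, 5, 6, 8, 9, 10, 12, 16}, so |A + A| = 10.
K = |A + A| / |A| = 10/4 = 5/2 ≈ 2.5000.
Reference: AP of size 4 gives K = 7/4 ≈ 1.7500; a fully generic set of size 4 gives K ≈ 2.5000.

|A| = 4, |A + A| = 10, K = 10/4 = 5/2.


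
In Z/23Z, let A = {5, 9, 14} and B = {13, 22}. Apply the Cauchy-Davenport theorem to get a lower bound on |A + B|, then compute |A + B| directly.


Cauchy-Davenport: |A + B| ≥ min(p, |A| + |B| - 1) for A, B nonempty in Z/pZ.
|A| = 3, |B| = 2, p = 23.
CD lower bound = min(23, 3 + 2 - 1) = min(23, 4) = 4.
Compute A + B mod 23 directly:
a = 5: 5+13=18, 5+22=4
a = 9: 9+13=22, 9+22=8
a = 14: 14+13=4, 14+22=13
A + B = {4, 8, 13, 18, 22}, so |A + B| = 5.
Verify: 5 ≥ 4? Yes ✓.

CD lower bound = 4, actual |A + B| = 5.


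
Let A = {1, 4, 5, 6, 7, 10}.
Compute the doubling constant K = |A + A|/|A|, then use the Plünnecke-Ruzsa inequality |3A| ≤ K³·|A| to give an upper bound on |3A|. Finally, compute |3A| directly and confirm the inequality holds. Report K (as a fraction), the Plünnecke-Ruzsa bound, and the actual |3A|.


|A| = 6.
Step 1: Compute A + A by enumerating all 36 pairs.
A + A = {2, 5, 6, 7, 8, 9, 10, 11, 12, 13, 14, 15, 16, 17, 20}, so |A + A| = 15.
Step 2: Doubling constant K = |A + A|/|A| = 15/6 = 15/6 ≈ 2.5000.
Step 3: Plünnecke-Ruzsa gives |3A| ≤ K³·|A| = (2.5000)³ · 6 ≈ 93.7500.
Step 4: Compute 3A = A + A + A directly by enumerating all triples (a,b,c) ∈ A³; |3A| = 24.
Step 5: Check 24 ≤ 93.7500? Yes ✓.

K = 15/6, Plünnecke-Ruzsa bound K³|A| ≈ 93.7500, |3A| = 24, inequality holds.


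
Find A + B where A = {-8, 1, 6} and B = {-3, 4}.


A + B = {a + b : a ∈ A, b ∈ B}.
Enumerate all |A|·|B| = 3·2 = 6 pairs (a, b) and collect distinct sums.
a = -8: -8+-3=-11, -8+4=-4
a = 1: 1+-3=-2, 1+4=5
a = 6: 6+-3=3, 6+4=10
Collecting distinct sums: A + B = {-11, -4, -2, 3, 5, 10}
|A + B| = 6

A + B = {-11, -4, -2, 3, 5, 10}


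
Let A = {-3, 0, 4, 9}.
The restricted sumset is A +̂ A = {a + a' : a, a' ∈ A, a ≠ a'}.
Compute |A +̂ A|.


Restricted sumset: A +̂ A = {a + a' : a ∈ A, a' ∈ A, a ≠ a'}.
Equivalently, take A + A and drop any sum 2a that is achievable ONLY as a + a for a ∈ A (i.e. sums representable only with equal summands).
Enumerate pairs (a, a') with a < a' (symmetric, so each unordered pair gives one sum; this covers all a ≠ a'):
  -3 + 0 = -3
  -3 + 4 = 1
  -3 + 9 = 6
  0 + 4 = 4
  0 + 9 = 9
  4 + 9 = 13
Collected distinct sums: {-3, 1, 4, 6, 9, 13}
|A +̂ A| = 6
(Reference bound: |A +̂ A| ≥ 2|A| - 3 for |A| ≥ 2, with |A| = 4 giving ≥ 5.)

|A +̂ A| = 6
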